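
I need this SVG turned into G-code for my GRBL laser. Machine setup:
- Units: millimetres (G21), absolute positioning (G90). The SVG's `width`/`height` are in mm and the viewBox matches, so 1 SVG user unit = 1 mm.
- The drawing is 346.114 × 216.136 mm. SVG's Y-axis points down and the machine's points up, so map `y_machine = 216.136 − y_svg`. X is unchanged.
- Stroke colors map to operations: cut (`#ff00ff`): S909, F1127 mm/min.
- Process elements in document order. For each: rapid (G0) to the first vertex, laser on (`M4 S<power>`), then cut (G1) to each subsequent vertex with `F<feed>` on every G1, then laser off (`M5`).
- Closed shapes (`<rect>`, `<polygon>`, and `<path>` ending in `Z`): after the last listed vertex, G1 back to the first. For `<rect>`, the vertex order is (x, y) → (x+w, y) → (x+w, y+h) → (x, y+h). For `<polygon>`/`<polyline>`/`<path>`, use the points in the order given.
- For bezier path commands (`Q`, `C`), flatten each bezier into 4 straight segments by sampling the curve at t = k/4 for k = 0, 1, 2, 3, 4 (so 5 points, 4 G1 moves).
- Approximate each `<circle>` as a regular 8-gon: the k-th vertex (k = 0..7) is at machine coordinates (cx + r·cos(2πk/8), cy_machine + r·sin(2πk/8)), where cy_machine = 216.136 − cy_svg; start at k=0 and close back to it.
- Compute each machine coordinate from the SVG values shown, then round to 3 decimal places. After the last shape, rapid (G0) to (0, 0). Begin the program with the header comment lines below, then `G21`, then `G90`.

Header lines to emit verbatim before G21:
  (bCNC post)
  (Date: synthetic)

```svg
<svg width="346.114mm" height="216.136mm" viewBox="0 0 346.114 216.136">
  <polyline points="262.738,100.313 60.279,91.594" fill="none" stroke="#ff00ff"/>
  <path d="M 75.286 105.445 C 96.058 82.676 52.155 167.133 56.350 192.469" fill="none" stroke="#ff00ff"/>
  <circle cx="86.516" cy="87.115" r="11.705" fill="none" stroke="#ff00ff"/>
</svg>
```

Since the viewBox matches the mm dimensions, user units are millimetres directly. The only transform is the Y-flip y_m = 216.136 − y_svg.

Shape 1 is a line segment drawn with `<polyline>`. Its stroke #ff00ff means cut at S909, F1127. After flipping Y the toolpath is (262.738,115.823) → (60.279,124.542).

Shape 2 is a cubic bezier drawn with `<path>`. Its stroke #ff00ff means cut at S909, F1127. After flipping Y the toolpath is (75.286,110.691) → (80.501,110.262) → (72.034,85.218) → (60.460,51.155) → (56.350,23.667).

Shape 3 is a circle drawn with `<circle>`. Its stroke #ff00ff means cut at S909, F1127. After flipping Y the toolpath is (98.221,129.021) → (94.793,137.298) → (86.516,140.726) → (78.239,137.298) → (74.811,129.021) → (78.239,120.744) → (86.516,117.316) → (94.793,120.744) → (98.221,129.021), returning to the start.

(bCNC post)
(Date: synthetic)
G21
G90
G0 X262.738 Y115.823
M4 S909
G1 X60.279 Y124.542 F1127
M5
G0 X75.286 Y110.691
M4 S909
G1 X80.501 Y110.262 F1127
G1 X72.034 Y85.218 F1127
G1 X60.460 Y51.155 F1127
G1 X56.350 Y23.667 F1127
M5
G0 X98.221 Y129.021
M4 S909
G1 X94.793 Y137.298 F1127
G1 X86.516 Y140.726 F1127
G1 X78.239 Y137.298 F1127
G1 X74.811 Y129.021 F1127
G1 X78.239 Y120.744 F1127
G1 X86.516 Y117.316 F1127
G1 X94.793 Y120.744 F1127
G1 X98.221 Y129.021 F1127
M5
G0 X0.000 Y0.000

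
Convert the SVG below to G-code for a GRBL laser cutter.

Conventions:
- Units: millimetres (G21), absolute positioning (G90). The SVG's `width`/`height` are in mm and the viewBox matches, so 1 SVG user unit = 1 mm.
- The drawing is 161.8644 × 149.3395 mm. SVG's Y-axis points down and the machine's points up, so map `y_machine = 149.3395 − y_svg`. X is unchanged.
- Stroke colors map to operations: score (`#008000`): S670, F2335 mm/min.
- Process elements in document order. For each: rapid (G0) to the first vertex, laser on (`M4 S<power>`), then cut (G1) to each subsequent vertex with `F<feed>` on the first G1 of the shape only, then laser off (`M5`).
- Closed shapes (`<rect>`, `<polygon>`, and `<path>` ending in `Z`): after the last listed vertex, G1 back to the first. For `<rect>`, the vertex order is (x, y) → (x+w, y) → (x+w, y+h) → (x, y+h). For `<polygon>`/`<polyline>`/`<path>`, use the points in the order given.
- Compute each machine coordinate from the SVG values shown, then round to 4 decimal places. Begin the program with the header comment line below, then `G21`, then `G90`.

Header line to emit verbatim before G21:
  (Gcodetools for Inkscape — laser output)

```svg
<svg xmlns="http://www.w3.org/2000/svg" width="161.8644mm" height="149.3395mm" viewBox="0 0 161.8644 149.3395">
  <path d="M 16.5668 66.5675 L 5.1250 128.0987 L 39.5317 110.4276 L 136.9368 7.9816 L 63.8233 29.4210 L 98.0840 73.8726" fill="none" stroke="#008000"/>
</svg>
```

1 u = 1 mm; y_m = 149.3395 − y.

[1] `<path>` open polyline, #008000→score S670 F2335: (16.5668,82.7720) → (5.1250,21.2408) → (39.5317,38.9119) → (136.9368,141.3579) → (63.8233,119.9185) → (98.0840,75.4669)

(Gcodetools for Inkscape — laser output)
G21
G90
G0 X16.5668 Y82.7720
M4 S670
G1 X5.1250 Y21.2408 F2335
G1 X39.5317 Y38.9119
G1 X136.9368 Y141.3579
G1 X63.8233 Y119.9185
G1 X98.0840 Y75.4669
M5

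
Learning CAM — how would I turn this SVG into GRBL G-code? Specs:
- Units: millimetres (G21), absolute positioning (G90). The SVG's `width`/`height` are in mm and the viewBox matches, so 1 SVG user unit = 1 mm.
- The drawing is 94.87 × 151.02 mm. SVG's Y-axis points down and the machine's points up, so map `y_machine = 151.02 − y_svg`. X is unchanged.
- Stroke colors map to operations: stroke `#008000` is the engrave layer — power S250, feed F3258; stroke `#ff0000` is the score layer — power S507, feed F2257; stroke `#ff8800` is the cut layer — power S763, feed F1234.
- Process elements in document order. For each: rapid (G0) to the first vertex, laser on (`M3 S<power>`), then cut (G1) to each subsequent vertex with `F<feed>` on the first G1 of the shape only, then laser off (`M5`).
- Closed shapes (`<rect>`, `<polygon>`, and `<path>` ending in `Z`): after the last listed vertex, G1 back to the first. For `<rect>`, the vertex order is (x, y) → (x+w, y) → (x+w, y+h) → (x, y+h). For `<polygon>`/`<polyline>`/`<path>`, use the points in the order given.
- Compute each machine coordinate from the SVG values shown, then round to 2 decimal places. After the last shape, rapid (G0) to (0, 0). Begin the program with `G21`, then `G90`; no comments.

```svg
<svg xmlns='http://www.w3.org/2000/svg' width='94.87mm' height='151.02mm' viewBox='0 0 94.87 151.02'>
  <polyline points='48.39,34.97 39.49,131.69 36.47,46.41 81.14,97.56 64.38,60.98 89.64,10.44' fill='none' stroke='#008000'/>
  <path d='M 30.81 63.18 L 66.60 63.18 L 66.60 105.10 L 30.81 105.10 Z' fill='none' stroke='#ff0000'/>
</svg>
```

viewBox `0 0 94.87 151.02` with mm width/height → 1 unit = 1 mm. Flip: y_m = 151.02 − y_svg.

**Shape 1** — `<polyline>` open polyline, stroke `#008000` → engrave (S250, F3258). Machine vertices: (48.39,116.05) → (39.49,19.33) → (36.47,104.61) → (81.14,53.46) → (64.38,90.04) → (89.64,140.58). Open path.

**Shape 2** — `<path>` rectangle, stroke `#ff0000` → score (S507, F2257). Machine vertices: (30.81,87.84) → (66.60,87.84) → (66.60,45.92) → (30.81,45.92) → (30.81,87.84). Closed: final G1 returns to the first vertex.

G21
G90
G0 X48.39 Y116.05
M3 S250
G1 X39.49 Y19.33 F3258
G1 X36.47 Y104.61
G1 X81.14 Y53.46
G1 X64.38 Y90.04
G1 X89.64 Y140.58
M5
G0 X30.81 Y87.84
M3 S507
G1 X66.60 Y87.84 F2257
G1 X66.60 Y45.92
G1 X30.81 Y45.92
G1 X30.81 Y87.84
M5
G0 X0.00 Y0.00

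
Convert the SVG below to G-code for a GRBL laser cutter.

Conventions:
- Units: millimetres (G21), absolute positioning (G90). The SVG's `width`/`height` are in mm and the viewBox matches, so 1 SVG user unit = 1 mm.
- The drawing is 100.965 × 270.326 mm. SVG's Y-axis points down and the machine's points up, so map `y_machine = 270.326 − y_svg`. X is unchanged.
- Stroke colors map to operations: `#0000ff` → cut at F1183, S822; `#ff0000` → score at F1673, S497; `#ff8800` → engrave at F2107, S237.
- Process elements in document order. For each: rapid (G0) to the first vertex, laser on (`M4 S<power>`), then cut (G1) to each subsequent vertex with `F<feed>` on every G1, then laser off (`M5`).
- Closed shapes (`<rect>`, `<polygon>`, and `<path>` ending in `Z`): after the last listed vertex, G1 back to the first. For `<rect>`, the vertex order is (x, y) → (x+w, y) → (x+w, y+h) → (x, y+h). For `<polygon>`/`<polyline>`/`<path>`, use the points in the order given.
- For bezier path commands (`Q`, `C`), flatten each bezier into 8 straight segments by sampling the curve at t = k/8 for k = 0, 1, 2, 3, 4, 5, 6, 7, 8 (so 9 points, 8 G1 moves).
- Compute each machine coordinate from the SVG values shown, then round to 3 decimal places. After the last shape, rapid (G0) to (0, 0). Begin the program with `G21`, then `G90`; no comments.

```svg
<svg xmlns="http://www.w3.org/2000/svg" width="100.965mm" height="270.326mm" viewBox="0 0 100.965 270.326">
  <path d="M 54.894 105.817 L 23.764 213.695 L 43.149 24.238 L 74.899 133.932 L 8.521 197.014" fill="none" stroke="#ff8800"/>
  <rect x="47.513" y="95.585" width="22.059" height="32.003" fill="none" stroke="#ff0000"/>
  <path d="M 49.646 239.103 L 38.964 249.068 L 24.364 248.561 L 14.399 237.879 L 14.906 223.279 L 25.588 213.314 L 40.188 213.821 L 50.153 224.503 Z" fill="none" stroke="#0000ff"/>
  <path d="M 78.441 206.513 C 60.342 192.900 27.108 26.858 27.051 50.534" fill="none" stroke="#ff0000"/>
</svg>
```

G21
G90
G0 X54.894 Y164.509
M4 S237
G1 X23.764 Y56.631 F2107
G1 X43.149 Y246.088 F2107
G1 X74.899 Y136.394 F2107
G1 X8.521 Y73.312 F2107
M5
G0 X47.513 Y174.741
M4 S497
G1 X69.572 Y174.741 F1673
G1 X69.572 Y142.738 F1673
G1 X47.513 Y142.738 F1673
G1 X47.513 Y174.741 F1673
M5
G0 X49.646 Y31.223
M4 S822
G1 X38.964 Y21.258 F1183
G1 X24.364 Y21.765 F1183
G1 X14.399 Y32.447 F1183
G1 X14.906 Y47.047 F1183
G1 X25.588 Y57.012 F1183
G1 X40.188 Y56.505 F1183
G1 X50.153 Y45.823 F1183
G1 X49.646 Y31.223 F1183
M5
G0 X78.441 Y63.813
M4 S497
G1 X71.039 Y75.395 F1673
G1 X62.784 Y97.257 F1673
G1 X54.242 Y125.391 F1673
G1 X45.980 Y155.786 F1673
G1 X38.564 Y184.433 F1673
G1 X32.560 Y207.323 F1673
G1 X28.533 Y220.446 F1673
G1 X27.051 Y219.792 F1673
M5
G0 X0.000 Y0.000

Since the viewBox matches the mm dimensions, user units are millimetres directly. The only transform is the Y-flip y_m = 270.326 − y_svg.

Shape 1 is a open polyline drawn with `<path>`. Its stroke #ff8800 means engrave at S237, F2107. After flipping Y the toolpath is (54.894,164.509) → (23.764,56.631) → (43.149,246.088) → (74.899,136.394) → (8.521,73.312).

Shape 2 is a rectangle drawn with `<rect>`. Its stroke #ff0000 means score at S497, F1673. After flipping Y the toolpath is (47.513,174.741) → (69.572,174.741) → (69.572,142.738) → (47.513,142.738) → (47.513,174.741), returning to the start.

Shape 3 is a regular polygon drawn with `<path>`. Its stroke #0000ff means cut at S822, F1183. After flipping Y the toolpath is (49.646,31.223) → (38.964,21.258) → (24.364,21.765) → (14.399,32.447) → (14.906,47.047) → (25.588,57.012) → (40.188,56.505) → (50.153,45.823) → (49.646,31.223), returning to the start.

Shape 4 is a cubic bezier drawn with `<path>`. Its stroke #ff0000 means score at S497, F1673. After flipping Y the toolpath is (78.441,63.813) → (71.039,75.395) → (62.784,97.257) → (54.242,125.391) → (45.980,155.786) → (38.564,184.433) → (32.560,207.323) → (28.533,220.446) → (27.051,219.792).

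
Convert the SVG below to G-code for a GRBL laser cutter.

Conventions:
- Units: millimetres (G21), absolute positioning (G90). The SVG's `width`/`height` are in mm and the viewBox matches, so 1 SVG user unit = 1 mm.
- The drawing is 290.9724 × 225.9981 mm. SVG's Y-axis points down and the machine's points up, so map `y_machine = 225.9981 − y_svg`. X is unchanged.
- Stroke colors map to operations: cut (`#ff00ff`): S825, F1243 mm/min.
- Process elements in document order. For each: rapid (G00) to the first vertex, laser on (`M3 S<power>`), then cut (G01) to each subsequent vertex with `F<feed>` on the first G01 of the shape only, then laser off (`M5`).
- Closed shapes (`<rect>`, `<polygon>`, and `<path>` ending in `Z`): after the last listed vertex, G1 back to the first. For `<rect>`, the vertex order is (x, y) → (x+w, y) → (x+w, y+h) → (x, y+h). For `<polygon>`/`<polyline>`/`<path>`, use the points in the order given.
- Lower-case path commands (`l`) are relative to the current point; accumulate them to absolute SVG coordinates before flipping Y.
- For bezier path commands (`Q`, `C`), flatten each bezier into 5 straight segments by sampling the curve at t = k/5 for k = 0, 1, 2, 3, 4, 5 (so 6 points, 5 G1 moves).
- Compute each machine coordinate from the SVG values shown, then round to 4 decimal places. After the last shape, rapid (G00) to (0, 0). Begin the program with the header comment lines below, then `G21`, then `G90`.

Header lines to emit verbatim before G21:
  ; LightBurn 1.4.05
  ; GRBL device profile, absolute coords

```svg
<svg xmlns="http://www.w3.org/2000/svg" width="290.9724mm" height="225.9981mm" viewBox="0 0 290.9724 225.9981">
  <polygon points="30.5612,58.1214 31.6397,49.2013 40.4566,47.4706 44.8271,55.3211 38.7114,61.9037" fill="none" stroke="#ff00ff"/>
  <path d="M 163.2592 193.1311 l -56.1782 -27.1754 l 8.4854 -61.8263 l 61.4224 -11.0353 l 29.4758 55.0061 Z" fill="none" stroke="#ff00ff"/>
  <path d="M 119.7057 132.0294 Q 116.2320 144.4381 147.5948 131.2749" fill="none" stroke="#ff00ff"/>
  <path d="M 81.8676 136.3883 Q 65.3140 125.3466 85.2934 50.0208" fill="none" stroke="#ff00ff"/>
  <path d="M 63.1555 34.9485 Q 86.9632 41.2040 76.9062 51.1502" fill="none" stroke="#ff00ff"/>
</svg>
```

; LightBurn 1.4.05
; GRBL device profile, absolute coords
G21
G90
G00 X30.5612 Y167.8767
M3 S825
G01 X31.6397 Y176.7968 F1243
G01 X40.4566 Y178.5275
G01 X44.8271 Y170.6770
G01 X38.7114 Y164.0944
G01 X30.5612 Y167.8767
M5
G00 X163.2592 Y32.8670
M3 S825
G01 X107.0810 Y60.0424 F1243
G01 X115.5664 Y121.8687
G01 X176.9888 Y132.9040
G01 X206.4646 Y77.8979
G01 X163.2592 Y32.8670
M5
G00 X119.7057 Y93.9687
M3 S825
G01 X119.7097 Y90.0281 F1243
G01 X122.5006 Y88.1332
G01 X128.0784 Y88.2841
G01 X136.4431 Y90.4808
G01 X147.5948 Y94.7232
M5
G00 X81.8676 Y89.6098
M3 S825
G01 X76.7075 Y96.5978 F1243
G01 X74.4700 Y108.7286
G01 X75.1552 Y126.0021
G01 X78.7630 Y148.4183
G01 X85.2934 Y175.9773
M5
G00 X63.1555 Y191.0496
M3 S825
G01 X71.3240 Y188.3998 F1243
G01 X76.7833 Y185.4547
G01 X79.5334 Y182.2143
G01 X79.5744 Y178.6788
G01 X76.9062 Y174.8479
M5
G00 X0.0000 Y0.0000

1 u = 1 mm; y_m = 225.9981 − y.

[1] `<polygon>` regular polygon, #ff00ff→cut S825 F1243: (30.5612,167.8767) → (31.6397,176.7968) → (40.4566,178.5275) → (44.8271,170.6770) → (38.7114,164.0944) → (30.5612,167.8767) (closed)

[2] `<path>` regular polygon, #ff00ff→cut S825 F1243: (163.2592,32.8670) → (107.0810,60.0424) → (115.5664,121.8687) → (176.9888,132.9040) → (206.4646,77.8979) → (163.2592,32.8670) (closed)

[3] `<path>` quadratic bezier, #ff00ff→cut S825 F1243: (119.7057,93.9687) → (119.7097,90.0281) → (122.5006,88.1332) → (128.0784,88.2841) → (136.4431,90.4808) → (147.5948,94.7232)

[4] `<path>` quadratic bezier, #ff00ff→cut S825 F1243: (81.8676,89.6098) → (76.7075,96.5978) → (74.4700,108.7286) → (75.1552,126.0021) → (78.7630,148.4183) → (85.2934,175.9773)

[5] `<path>` quadratic bezier, #ff00ff→cut S825 F1243: (63.1555,191.0496) → (71.3240,188.3998) → (76.7833,185.4547) → (79.5334,182.2143) → (79.5744,178.6788) → (76.9062,174.8479)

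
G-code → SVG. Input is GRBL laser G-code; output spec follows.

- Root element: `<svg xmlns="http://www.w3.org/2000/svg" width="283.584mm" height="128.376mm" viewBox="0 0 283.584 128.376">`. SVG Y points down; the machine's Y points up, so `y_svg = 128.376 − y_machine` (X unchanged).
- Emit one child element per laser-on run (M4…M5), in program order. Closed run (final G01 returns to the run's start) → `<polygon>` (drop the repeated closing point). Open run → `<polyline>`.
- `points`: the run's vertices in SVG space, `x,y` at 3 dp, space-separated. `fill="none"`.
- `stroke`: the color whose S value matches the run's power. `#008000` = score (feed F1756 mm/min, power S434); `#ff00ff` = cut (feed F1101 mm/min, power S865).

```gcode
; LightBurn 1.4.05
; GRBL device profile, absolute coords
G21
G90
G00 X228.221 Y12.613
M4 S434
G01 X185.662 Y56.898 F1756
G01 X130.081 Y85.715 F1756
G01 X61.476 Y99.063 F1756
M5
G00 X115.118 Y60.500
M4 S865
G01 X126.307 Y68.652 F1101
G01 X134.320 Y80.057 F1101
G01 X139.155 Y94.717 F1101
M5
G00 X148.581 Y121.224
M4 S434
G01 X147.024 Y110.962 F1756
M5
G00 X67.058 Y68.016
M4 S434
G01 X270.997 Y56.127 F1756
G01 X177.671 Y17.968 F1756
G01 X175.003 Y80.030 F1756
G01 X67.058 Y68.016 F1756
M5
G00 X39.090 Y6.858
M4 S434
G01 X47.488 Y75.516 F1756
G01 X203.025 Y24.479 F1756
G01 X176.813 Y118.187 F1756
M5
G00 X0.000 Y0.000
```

y_svg = 128.376 − y_m.

[1] S434→`#008000` (score); open run; points: 228.221,115.763 185.662,71.478 130.081,42.661 61.476,29.313

[2] S865→`#ff00ff` (cut); open run; points: 115.118,67.876 126.307,59.724 134.320,48.319 139.155,33.659

[3] S434→`#008000` (score); open run; points: 148.581,7.152 147.024,17.414

[4] S434→`#008000` (score); closed run; points: 67.058,60.360 270.997,72.249 177.671,110.408 175.003,48.346

[5] S434→`#008000` (score); open run; points: 39.090,121.518 47.488,52.860 203.025,103.897 176.813,10.189

<svg xmlns="http://www.w3.org/2000/svg" width="283.584mm" height="128.376mm" viewBox="0 0 283.584 128.376">
  <polyline points="228.221,115.763 185.662,71.478 130.081,42.661 61.476,29.313" fill="none" stroke="#008000"/>
  <polyline points="115.118,67.876 126.307,59.724 134.320,48.319 139.155,33.659" fill="none" stroke="#ff00ff"/>
  <polyline points="148.581,7.152 147.024,17.414" fill="none" stroke="#008000"/>
  <polygon points="67.058,60.360 270.997,72.249 177.671,110.408 175.003,48.346" fill="none" stroke="#008000"/>
  <polyline points="39.090,121.518 47.488,52.860 203.025,103.897 176.813,10.189" fill="none" stroke="#008000"/>
</svg>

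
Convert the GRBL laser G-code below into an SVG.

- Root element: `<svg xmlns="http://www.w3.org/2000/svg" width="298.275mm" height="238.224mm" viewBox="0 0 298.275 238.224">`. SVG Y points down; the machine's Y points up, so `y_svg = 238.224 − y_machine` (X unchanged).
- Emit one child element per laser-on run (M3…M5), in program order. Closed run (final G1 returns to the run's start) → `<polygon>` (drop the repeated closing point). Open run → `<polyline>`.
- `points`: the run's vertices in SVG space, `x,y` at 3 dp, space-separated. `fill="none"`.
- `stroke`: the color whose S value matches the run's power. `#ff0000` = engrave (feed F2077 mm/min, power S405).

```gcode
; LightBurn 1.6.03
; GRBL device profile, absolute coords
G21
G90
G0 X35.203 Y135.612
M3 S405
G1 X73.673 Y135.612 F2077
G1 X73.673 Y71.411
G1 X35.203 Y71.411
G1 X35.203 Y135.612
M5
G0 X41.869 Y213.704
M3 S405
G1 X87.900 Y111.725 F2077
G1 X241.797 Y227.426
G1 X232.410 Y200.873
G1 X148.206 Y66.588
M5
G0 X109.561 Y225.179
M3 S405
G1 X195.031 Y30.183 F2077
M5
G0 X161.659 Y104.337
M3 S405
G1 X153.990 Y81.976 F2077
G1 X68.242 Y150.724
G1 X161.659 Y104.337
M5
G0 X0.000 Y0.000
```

<svg xmlns="http://www.w3.org/2000/svg" width="298.275mm" height="238.224mm" viewBox="0 0 298.275 238.224">
  <polygon points="35.203,102.612 73.673,102.612 73.673,166.813 35.203,166.813" fill="none" stroke="#ff0000"/>
  <polyline points="41.869,24.520 87.900,126.499 241.797,10.798 232.410,37.351 148.206,171.636" fill="none" stroke="#ff0000"/>
  <polyline points="109.561,13.045 195.031,208.041" fill="none" stroke="#ff0000"/>
  <polygon points="161.659,133.887 153.990,156.248 68.242,87.500" fill="none" stroke="#ff0000"/>
</svg>

y_svg = 238.224 − y_m. Every run uses S405, so all elements get stroke `#ff0000` (engrave).

[1] closed run; points: 35.203,102.612 73.673,102.612 73.673,166.813 35.203,166.813

[2] open run; points: 41.869,24.520 87.900,126.499 241.797,10.798 232.410,37.351 148.206,171.636

[3] open run; points: 109.561,13.045 195.031,208.041

[4] closed run; points: 161.659,133.887 153.990,156.248 68.242,87.500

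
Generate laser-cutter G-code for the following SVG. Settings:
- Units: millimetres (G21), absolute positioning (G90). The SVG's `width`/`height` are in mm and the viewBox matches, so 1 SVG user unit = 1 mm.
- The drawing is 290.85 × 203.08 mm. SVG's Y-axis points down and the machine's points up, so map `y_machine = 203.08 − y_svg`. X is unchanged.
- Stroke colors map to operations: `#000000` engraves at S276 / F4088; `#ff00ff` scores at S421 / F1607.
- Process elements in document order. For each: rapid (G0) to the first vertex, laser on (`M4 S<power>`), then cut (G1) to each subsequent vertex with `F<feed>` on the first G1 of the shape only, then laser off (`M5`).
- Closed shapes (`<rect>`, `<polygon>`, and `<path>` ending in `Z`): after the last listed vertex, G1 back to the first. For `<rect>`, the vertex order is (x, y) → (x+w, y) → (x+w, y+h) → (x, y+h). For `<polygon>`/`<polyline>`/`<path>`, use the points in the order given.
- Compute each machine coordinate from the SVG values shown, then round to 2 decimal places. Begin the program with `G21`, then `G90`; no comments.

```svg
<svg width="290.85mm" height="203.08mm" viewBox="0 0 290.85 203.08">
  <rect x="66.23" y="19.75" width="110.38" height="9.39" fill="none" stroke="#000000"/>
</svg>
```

G21
G90
G0 X66.23 Y183.33
M4 S276
G1 X176.61 Y183.33 F4088
G1 X176.61 Y173.94
G1 X66.23 Y173.94
G1 X66.23 Y183.33
M5

Since the viewBox matches the mm dimensions, user units are millimetres directly. The only transform is the Y-flip y_m = 203.08 − y_svg.

Shape 1 is a rectangle drawn with `<rect>`. Its stroke #000000 means engrave at S276, F4088. After flipping Y the toolpath is (66.23,183.33) → (176.61,183.33) → (176.61,173.94) → (66.23,173.94) → (66.23,183.33), returning to the start.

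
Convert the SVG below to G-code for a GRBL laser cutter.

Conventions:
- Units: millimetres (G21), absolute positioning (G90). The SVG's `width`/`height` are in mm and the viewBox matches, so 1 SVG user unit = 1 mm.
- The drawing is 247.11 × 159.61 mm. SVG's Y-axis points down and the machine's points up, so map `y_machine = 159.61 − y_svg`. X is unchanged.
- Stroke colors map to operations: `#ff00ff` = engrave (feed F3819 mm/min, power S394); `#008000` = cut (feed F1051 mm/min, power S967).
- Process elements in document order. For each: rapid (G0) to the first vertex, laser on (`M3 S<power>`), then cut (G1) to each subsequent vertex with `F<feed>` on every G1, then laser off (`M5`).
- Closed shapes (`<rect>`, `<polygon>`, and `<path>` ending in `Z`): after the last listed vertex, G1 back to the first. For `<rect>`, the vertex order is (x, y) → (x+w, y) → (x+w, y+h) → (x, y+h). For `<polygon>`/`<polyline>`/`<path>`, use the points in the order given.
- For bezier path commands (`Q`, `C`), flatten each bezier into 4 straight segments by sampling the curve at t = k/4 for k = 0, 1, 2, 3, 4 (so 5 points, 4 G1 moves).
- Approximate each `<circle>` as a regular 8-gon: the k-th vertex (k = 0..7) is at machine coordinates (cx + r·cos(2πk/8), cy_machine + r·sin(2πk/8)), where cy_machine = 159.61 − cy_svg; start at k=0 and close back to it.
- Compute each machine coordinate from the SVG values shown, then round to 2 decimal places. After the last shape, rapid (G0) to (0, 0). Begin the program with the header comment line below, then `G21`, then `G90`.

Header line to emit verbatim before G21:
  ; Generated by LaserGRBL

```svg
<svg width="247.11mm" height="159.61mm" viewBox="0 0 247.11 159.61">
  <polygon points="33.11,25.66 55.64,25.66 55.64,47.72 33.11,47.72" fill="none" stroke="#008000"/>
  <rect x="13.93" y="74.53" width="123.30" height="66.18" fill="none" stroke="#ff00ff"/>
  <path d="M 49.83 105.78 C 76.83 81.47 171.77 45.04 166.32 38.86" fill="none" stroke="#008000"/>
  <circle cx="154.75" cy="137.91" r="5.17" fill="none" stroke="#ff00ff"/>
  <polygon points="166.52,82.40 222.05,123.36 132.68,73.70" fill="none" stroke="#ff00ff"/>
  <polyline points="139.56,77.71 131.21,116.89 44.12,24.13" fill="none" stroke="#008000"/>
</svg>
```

; Generated by LaserGRBL
G21
G90
G0 X33.11 Y133.95
M3 S967
G1 X55.64 Y133.95 F1051
G1 X55.64 Y111.89 F1051
G1 X33.11 Y111.89 F1051
G1 X33.11 Y133.95 F1051
M5
G0 X13.93 Y85.08
M3 S394
G1 X137.23 Y85.08 F3819
G1 X137.23 Y18.90 F3819
G1 X13.93 Y18.90 F3819
G1 X13.93 Y85.08 F3819
M5
G0 X49.83 Y53.83
M3 S967
G1 X80.19 Y73.67 F1051
G1 X120.24 Y94.09 F1051
G1 X154.21 Y111.11 F1051
G1 X166.32 Y120.75 F1051
M5
G0 X159.92 Y21.70
M3 S394
G1 X158.41 Y25.36 F3819
G1 X154.75 Y26.87 F3819
G1 X151.09 Y25.36 F3819
G1 X149.58 Y21.70 F3819
G1 X151.09 Y18.04 F3819
G1 X154.75 Y16.53 F3819
G1 X158.41 Y18.04 F3819
G1 X159.92 Y21.70 F3819
M5
G0 X166.52 Y77.21
M3 S394
G1 X222.05 Y36.25 F3819
G1 X132.68 Y85.91 F3819
G1 X166.52 Y77.21 F3819
M5
G0 X139.56 Y81.90
M3 S967
G1 X131.21 Y42.72 F1051
G1 X44.12 Y135.48 F1051
M5
G0 X0.00 Y0.00

viewBox `0 0 247.11 159.61` with mm width/height → 1 unit = 1 mm. Flip: y_m = 159.61 − y_svg.

**Shape 1** — `<polygon>` rectangle, stroke `#008000` → cut (S967, F1051). Machine vertices: (33.11,133.95) → (55.64,133.95) → (55.64,111.89) → (33.11,111.89) → (33.11,133.95). Closed: final G1 returns to the first vertex.

**Shape 2** — `<rect>` rectangle, stroke `#ff00ff` → engrave (S394, F3819). Machine vertices: (13.93,85.08) → (137.23,85.08) → (137.23,18.90) → (13.93,18.90) → (13.93,85.08). Closed: final G1 returns to the first vertex.

**Shape 3** — `<path>` cubic bezier, stroke `#008000` → cut (S967, F1051). Control points (SVG): P0=(49.83,105.78), P1=(76.83,81.47), P2=(171.77,45.04), P3=(166.32,38.86); sampled at t=k/4. Machine vertices: (49.83,53.83) → (80.19,73.67) → (120.24,94.09) → (154.21,111.11) → (166.32,120.75). Open path.

**Shape 4** — `<circle>` circle, stroke `#ff00ff` → engrave (S394, F3819). Machine vertices: (159.92,21.70) → (158.41,25.36) → (154.75,26.87) → (151.09,25.36) → (149.58,21.70) → (151.09,18.04) → (154.75,16.53) → (158.41,18.04) → (159.92,21.70). Closed: final G1 returns to the first vertex.

**Shape 5** — `<polygon>` closed polygon, stroke `#ff00ff` → engrave (S394, F3819). Machine vertices: (166.52,77.21) → (222.05,36.25) → (132.68,85.91) → (166.52,77.21). Closed: final G1 returns to the first vertex.

**Shape 6** — `<polyline>` open polyline, stroke `#008000` → cut (S967, F1051). Machine vertices: (139.56,81.90) → (131.21,42.72) → (44.12,135.48). Open path.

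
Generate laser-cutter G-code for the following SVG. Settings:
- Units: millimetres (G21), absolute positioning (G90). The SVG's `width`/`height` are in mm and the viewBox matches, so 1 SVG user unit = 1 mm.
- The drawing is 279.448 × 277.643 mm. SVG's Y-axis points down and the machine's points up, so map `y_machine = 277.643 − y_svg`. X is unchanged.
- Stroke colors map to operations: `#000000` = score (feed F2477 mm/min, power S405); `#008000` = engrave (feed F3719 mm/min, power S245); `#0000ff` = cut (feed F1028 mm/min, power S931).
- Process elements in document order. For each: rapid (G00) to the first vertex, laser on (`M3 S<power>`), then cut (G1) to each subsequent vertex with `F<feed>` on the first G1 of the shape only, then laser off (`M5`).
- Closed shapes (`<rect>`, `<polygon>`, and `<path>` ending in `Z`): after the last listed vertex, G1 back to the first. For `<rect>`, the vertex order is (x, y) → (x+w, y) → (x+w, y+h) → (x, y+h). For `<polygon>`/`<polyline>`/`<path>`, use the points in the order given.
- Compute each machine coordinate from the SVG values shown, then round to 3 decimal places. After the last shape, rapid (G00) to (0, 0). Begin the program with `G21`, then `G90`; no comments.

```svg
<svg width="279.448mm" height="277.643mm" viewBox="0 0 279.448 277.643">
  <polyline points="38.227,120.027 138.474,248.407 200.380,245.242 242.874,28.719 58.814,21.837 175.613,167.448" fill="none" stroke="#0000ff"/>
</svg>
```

G21
G90
G00 X38.227 Y157.616
M3 S931
G1 X138.474 Y29.236 F1028
G1 X200.380 Y32.401
G1 X242.874 Y248.924
G1 X58.814 Y255.806
G1 X175.613 Y110.195
M5
G00 X0.000 Y0.000

viewBox `0 0 279.448 277.643` with mm width/height → 1 unit = 1 mm. Flip: y_m = 277.643 − y_svg.

**Shape 1** — `<polyline>` open polyline, stroke `#0000ff` → cut (S931, F1028). Machine vertices: (38.227,157.616) → (138.474,29.236) → (200.380,32.401) → (242.874,248.924) → (58.814,255.806) → (175.613,110.195). Open path.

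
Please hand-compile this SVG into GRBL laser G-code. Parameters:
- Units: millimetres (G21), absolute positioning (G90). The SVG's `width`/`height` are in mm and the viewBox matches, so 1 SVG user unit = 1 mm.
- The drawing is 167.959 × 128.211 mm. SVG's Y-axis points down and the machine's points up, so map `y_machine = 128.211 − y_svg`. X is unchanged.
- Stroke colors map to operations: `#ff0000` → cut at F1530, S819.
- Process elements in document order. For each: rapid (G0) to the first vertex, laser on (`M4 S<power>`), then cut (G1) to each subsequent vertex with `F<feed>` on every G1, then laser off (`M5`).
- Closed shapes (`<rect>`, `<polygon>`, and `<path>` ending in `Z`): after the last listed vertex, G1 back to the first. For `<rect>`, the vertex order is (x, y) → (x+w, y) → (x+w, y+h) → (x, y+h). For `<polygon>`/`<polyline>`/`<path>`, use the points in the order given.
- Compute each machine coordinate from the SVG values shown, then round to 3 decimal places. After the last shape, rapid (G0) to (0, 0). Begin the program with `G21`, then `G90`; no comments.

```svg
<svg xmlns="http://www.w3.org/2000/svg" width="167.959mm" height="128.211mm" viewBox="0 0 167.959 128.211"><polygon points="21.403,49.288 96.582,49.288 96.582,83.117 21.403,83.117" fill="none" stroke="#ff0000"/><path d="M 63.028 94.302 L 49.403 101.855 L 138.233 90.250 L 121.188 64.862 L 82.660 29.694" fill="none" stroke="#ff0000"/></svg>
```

G21
G90
G0 X21.403 Y78.923
M4 S819
G1 X96.582 Y78.923 F1530
G1 X96.582 Y45.094 F1530
G1 X21.403 Y45.094 F1530
G1 X21.403 Y78.923 F1530
M5
G0 X63.028 Y33.909
M4 S819
G1 X49.403 Y26.356 F1530
G1 X138.233 Y37.961 F1530
G1 X121.188 Y63.349 F1530
G1 X82.660 Y98.517 F1530
M5
G0 X0.000 Y0.000

1 u = 1 mm; y_m = 128.211 − y.

[1] `<polygon>` rectangle, #ff0000→cut S819 F1530: (21.403,78.923) → (96.582,78.923) → (96.582,45.094) → (21.403,45.094) → (21.403,78.923) (closed)

[2] `<path>` open polyline, #ff0000→cut S819 F1530: (63.028,33.909) → (49.403,26.356) → (138.233,37.961) → (121.188,63.349) → (82.660,98.517)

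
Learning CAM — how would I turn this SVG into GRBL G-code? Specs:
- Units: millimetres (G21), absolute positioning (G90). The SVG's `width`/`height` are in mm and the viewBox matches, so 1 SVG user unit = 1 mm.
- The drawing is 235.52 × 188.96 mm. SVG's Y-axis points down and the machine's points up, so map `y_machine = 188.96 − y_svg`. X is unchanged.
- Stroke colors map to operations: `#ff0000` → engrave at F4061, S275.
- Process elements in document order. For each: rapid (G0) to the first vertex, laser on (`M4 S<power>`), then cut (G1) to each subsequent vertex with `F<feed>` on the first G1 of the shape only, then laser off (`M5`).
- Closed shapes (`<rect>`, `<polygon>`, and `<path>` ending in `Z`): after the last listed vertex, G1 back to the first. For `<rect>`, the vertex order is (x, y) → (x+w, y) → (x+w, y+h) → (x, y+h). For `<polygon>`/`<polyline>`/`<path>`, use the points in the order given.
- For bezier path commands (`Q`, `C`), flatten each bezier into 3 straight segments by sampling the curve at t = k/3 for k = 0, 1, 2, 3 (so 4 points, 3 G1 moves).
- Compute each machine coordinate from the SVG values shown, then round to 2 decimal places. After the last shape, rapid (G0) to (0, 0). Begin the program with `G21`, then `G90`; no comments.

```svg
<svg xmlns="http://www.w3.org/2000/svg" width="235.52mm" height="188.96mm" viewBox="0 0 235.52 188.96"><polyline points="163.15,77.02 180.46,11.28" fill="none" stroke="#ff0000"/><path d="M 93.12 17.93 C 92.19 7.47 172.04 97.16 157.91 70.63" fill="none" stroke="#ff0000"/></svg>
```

G21
G90
G0 X163.15 Y111.94
M4 S275
G1 X180.46 Y177.68 F4061
M5
G0 X93.12 Y171.03
M4 S275
G1 X112.64 Y156.12 F4061
G1 X147.19 Y122.53
G1 X157.91 Y118.33
M5
G0 X0.00 Y0.00

viewBox `0 0 235.52 188.96` with mm width/height → 1 unit = 1 mm. Flip: y_m = 188.96 − y_svg.

**Shape 1** — `<polyline>` line segment, stroke `#ff0000` → engrave (S275, F4061). Machine vertices: (163.15,111.94) → (180.46,177.68). Open path.

**Shape 2** — `<path>` cubic bezier, stroke `#ff0000` → engrave (S275, F4061). Control points (SVG): P0=(93.12,17.93), P1=(92.19,7.47), P2=(172.04,97.16), P3=(157.91,70.63); sampled at t=k/3. Machine vertices: (93.12,171.03) → (112.64,156.12) → (147.19,122.53) → (157.91,118.33). Open path.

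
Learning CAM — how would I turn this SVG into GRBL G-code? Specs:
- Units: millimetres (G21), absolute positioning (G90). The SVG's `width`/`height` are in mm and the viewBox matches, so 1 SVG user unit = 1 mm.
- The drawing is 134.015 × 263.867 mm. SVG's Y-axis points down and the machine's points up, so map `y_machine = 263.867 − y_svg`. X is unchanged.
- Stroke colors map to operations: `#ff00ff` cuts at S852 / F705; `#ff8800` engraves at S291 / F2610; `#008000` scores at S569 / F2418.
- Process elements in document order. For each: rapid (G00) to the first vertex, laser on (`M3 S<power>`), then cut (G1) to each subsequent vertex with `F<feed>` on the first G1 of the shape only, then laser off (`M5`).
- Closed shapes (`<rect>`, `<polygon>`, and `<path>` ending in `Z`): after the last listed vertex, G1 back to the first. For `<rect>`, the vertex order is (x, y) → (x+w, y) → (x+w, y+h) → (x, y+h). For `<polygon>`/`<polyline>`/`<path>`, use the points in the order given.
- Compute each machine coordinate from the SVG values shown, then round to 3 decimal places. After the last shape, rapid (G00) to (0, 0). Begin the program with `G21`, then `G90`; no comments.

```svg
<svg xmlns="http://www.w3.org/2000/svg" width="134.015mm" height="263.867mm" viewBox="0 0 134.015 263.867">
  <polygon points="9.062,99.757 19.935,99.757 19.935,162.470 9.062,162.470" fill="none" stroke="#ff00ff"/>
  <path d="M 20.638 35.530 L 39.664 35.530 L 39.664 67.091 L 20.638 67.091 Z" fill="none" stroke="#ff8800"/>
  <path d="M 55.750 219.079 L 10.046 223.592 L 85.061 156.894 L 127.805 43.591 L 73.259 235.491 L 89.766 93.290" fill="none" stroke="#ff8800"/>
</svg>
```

G21
G90
G00 X9.062 Y164.110
M3 S852
G1 X19.935 Y164.110 F705
G1 X19.935 Y101.397
G1 X9.062 Y101.397
G1 X9.062 Y164.110
M5
G00 X20.638 Y228.337
M3 S291
G1 X39.664 Y228.337 F2610
G1 X39.664 Y196.776
G1 X20.638 Y196.776
G1 X20.638 Y228.337
M5
G00 X55.750 Y44.788
M3 S291
G1 X10.046 Y40.275 F2610
G1 X85.061 Y106.973
G1 X127.805 Y220.276
G1 X73.259 Y28.376
G1 X89.766 Y170.577
M5
G00 X0.000 Y0.000

Since the viewBox matches the mm dimensions, user units are millimetres directly. The only transform is the Y-flip y_m = 263.867 − y_svg.

Shape 1 is a rectangle drawn with `<polygon>`. Its stroke #ff00ff means cut at S852, F705. After flipping Y the toolpath is (9.062,164.110) → (19.935,164.110) → (19.935,101.397) → (9.062,101.397) → (9.062,164.110), returning to the start.

Shape 2 is a rectangle drawn with `<path>`. Its stroke #ff8800 means engrave at S291, F2610. After flipping Y the toolpath is (20.638,228.337) → (39.664,228.337) → (39.664,196.776) → (20.638,196.776) → (20.638,228.337), returning to the start.

Shape 3 is a open polyline drawn with `<path>`. Its stroke #ff8800 means engrave at S291, F2610. After flipping Y the toolpath is (55.750,44.788) → (10.046,40.275) → (85.061,106.973) → (127.805,220.276) → (73.259,28.376) → (89.766,170.577).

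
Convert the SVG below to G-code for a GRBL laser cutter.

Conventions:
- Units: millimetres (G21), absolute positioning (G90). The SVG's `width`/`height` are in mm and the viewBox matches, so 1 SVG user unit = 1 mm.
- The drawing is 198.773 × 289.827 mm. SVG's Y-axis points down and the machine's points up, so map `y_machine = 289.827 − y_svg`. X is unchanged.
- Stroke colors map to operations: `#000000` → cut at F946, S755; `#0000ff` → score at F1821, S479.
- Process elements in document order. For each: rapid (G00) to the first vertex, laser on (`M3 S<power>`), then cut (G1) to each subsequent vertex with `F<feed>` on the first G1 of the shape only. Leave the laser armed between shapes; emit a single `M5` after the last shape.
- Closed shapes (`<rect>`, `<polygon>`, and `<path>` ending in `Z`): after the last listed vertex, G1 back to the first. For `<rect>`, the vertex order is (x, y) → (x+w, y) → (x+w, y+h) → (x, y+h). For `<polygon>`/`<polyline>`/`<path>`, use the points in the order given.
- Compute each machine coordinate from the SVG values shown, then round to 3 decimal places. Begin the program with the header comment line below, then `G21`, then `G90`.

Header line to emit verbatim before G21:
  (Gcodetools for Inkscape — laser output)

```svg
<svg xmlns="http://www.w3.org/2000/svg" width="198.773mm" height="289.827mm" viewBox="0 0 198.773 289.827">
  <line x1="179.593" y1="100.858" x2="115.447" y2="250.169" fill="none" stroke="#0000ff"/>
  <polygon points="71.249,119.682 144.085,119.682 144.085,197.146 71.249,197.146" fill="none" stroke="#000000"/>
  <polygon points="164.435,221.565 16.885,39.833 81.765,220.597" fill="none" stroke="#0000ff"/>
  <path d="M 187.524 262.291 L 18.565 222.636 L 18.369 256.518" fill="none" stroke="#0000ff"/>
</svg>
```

(Gcodetools for Inkscape — laser output)
G21
G90
G00 X179.593 Y188.969
M3 S479
G1 X115.447 Y39.658 F1821
G00 X71.249 Y170.145
M3 S755
G1 X144.085 Y170.145 F946
G1 X144.085 Y92.681
G1 X71.249 Y92.681
G1 X71.249 Y170.145
G00 X164.435 Y68.262
M3 S479
G1 X16.885 Y249.994 F1821
G1 X81.765 Y69.230
G1 X164.435 Y68.262
G00 X187.524 Y27.536
M3 S479
G1 X18.565 Y67.191 F1821
G1 X18.369 Y33.309
M5

viewBox `0 0 198.773 289.827` with mm width/height → 1 unit = 1 mm. Flip: y_m = 289.827 − y_svg.

**Shape 1** — `<line>` line segment, stroke `#0000ff` → score (S479, F1821). Machine vertices: (179.593,188.969) → (115.447,39.658). Open path.

**Shape 2** — `<polygon>` rectangle, stroke `#000000` → cut (S755, F946). Machine vertices: (71.249,170.145) → (144.085,170.145) → (144.085,92.681) → (71.249,92.681) → (71.249,170.145). Closed: final G1 returns to the first vertex.

**Shape 3** — `<polygon>` closed polygon, stroke `#0000ff` → score (S479, F1821). Machine vertices: (164.435,68.262) → (16.885,249.994) → (81.765,69.230) → (164.435,68.262). Closed: final G1 returns to the first vertex.

**Shape 4** — `<path>` open polyline, stroke `#0000ff` → score (S479, F1821). Machine vertices: (187.524,27.536) → (18.565,67.191) → (18.369,33.309). Open path.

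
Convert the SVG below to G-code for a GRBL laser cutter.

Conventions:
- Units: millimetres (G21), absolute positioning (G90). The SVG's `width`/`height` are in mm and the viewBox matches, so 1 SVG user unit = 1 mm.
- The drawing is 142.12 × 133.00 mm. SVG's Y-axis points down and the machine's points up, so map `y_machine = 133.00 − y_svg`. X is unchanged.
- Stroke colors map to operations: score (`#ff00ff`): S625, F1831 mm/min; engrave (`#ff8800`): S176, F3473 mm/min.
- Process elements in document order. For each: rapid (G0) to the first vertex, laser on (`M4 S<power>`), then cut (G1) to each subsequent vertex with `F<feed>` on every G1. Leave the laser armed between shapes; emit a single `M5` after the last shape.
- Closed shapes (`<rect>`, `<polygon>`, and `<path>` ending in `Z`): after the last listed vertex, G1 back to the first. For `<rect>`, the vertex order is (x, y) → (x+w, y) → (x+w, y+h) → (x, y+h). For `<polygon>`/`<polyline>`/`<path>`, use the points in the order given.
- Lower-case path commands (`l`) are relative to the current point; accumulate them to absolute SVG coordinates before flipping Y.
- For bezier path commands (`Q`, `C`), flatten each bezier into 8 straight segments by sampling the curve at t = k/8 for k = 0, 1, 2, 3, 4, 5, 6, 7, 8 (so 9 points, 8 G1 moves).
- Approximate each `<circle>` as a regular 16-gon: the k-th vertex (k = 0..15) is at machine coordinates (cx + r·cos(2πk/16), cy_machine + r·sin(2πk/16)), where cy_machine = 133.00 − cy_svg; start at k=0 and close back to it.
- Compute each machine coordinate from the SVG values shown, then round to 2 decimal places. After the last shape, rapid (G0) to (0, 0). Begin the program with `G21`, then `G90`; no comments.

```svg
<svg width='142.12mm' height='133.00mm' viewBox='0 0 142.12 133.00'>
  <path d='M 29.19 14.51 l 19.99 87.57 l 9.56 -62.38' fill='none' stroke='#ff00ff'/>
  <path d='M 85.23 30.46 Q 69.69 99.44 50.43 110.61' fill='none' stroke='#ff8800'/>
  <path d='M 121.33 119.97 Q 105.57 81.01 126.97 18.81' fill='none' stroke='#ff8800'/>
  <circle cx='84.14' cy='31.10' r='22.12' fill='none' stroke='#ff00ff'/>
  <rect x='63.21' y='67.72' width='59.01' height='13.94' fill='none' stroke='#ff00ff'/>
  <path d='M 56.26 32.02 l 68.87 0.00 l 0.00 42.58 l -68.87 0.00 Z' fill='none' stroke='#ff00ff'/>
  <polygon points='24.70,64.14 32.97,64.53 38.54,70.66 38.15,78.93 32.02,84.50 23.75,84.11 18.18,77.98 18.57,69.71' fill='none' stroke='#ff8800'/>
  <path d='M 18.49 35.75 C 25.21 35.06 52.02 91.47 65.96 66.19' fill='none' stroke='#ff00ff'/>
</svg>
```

viewBox `0 0 142.12 133.00` with mm width/height → 1 unit = 1 mm. Flip: y_m = 133.00 − y_svg.

**Shape 1** — `<path>` open polyline, stroke `#ff00ff` → score (S625, F1831). Machine vertices: (29.19,118.49) → (49.18,30.92) → (58.74,93.30). Open path.

**Shape 2** — `<path>` quadratic bezier, stroke `#ff8800` → engrave (S176, F3473). Control points (SVG): P0=(85.23,30.46), P1=(69.69,99.44), P2=(50.43,110.61); sampled at t=k/8. Machine vertices: (85.23,102.54) → (81.29,86.20) → (77.23,71.66) → (73.05,58.93) → (68.76,48.01) → (64.35,38.90) → (59.83,31.59) → (55.19,26.09) → (50.43,22.39). Open path.

**Shape 3** — `<path>` quadratic bezier, stroke `#ff8800` → engrave (S176, F3473). Control points (SVG): P0=(121.33,119.97), P1=(105.57,81.01), P2=(126.97,18.81); sampled at t=k/8. Machine vertices: (121.33,13.03) → (117.97,23.13) → (115.77,33.96) → (114.74,45.52) → (114.86,57.80) → (116.15,70.81) → (118.59,84.54) → (122.20,99.00) → (126.97,114.19). Open path.

**Shape 4** — `<circle>` circle, stroke `#ff00ff` → score (S625, F1831). Machine vertices: (106.26,101.90) → (104.58,110.36) → (99.78,117.54) → (92.60,122.34) → (84.14,124.02) → (75.68,122.34) → (68.50,117.54) → (63.70,110.36) → (62.02,101.90) → (63.70,93.44) → (68.50,86.26) → (75.68,81.46) → (84.14,79.78) → (92.60,81.46) → (99.78,86.26) → (104.58,93.44) → (106.26,101.90). Closed: final G1 returns to the first vertex.

**Shape 5** — `<rect>` rectangle, stroke `#ff00ff` → score (S625, F1831). Machine vertices: (63.21,65.28) → (122.22,65.28) → (122.22,51.34) → (63.21,51.34) → (63.21,65.28). Closed: final G1 returns to the first vertex.

**Shape 6** — `<path>` rectangle, stroke `#ff00ff` → score (S625, F1831). Machine vertices: (56.26,100.98) → (125.13,100.98) → (125.13,58.40) → (56.26,58.40) → (56.26,100.98). Closed: final G1 returns to the first vertex.

**Shape 7** — `<polygon>` regular polygon, stroke `#ff8800` → engrave (S176, F3473). Machine vertices: (24.70,68.86) → (32.97,68.47) → (38.54,62.34) → (38.15,54.07) → (32.02,48.50) → (23.75,48.89) → (18.18,55.02) → (18.57,63.29) → (24.70,68.86). Closed: final G1 returns to the first vertex.

**Shape 8** — `<path>` cubic bezier, stroke `#ff00ff` → score (S625, F1831). Control points (SVG): P0=(18.49,35.75), P1=(25.21,35.06), P2=(52.02,91.47), P3=(65.96,66.19); sampled at t=k/8. Machine vertices: (18.49,97.25) → (21.89,95.10) → (26.78,89.23) → (32.79,81.26) → (39.52,72.81) → (46.59,65.51) → (53.61,61.00) → (60.19,60.89) → (65.96,66.81). Open path.

G21
G90
G0 X29.19 Y118.49
M4 S625
G1 X49.18 Y30.92 F1831
G1 X58.74 Y93.30 F1831
G0 X85.23 Y102.54
M4 S176
G1 X81.29 Y86.20 F3473
G1 X77.23 Y71.66 F3473
G1 X73.05 Y58.93 F3473
G1 X68.76 Y48.01 F3473
G1 X64.35 Y38.90 F3473
G1 X59.83 Y31.59 F3473
G1 X55.19 Y26.09 F3473
G1 X50.43 Y22.39 F3473
G0 X121.33 Y13.03
M4 S176
G1 X117.97 Y23.13 F3473
G1 X115.77 Y33.96 F3473
G1 X114.74 Y45.52 F3473
G1 X114.86 Y57.80 F3473
G1 X116.15 Y70.81 F3473
G1 X118.59 Y84.54 F3473
G1 X122.20 Y99.00 F3473
G1 X126.97 Y114.19 F3473
G0 X106.26 Y101.90
M4 S625
G1 X104.58 Y110.36 F1831
G1 X99.78 Y117.54 F1831
G1 X92.60 Y122.34 F1831
G1 X84.14 Y124.02 F1831
G1 X75.68 Y122.34 F1831
G1 X68.50 Y117.54 F1831
G1 X63.70 Y110.36 F1831
G1 X62.02 Y101.90 F1831
G1 X63.70 Y93.44 F1831
G1 X68.50 Y86.26 F1831
G1 X75.68 Y81.46 F1831
G1 X84.14 Y79.78 F1831
G1 X92.60 Y81.46 F1831
G1 X99.78 Y86.26 F1831
G1 X104.58 Y93.44 F1831
G1 X106.26 Y101.90 F1831
G0 X63.21 Y65.28
M4 S625
G1 X122.22 Y65.28 F1831
G1 X122.22 Y51.34 F1831
G1 X63.21 Y51.34 F1831
G1 X63.21 Y65.28 F1831
G0 X56.26 Y100.98
M4 S625
G1 X125.13 Y100.98 F1831
G1 X125.13 Y58.40 F1831
G1 X56.26 Y58.40 F1831
G1 X56.26 Y100.98 F1831
G0 X24.70 Y68.86
M4 S176
G1 X32.97 Y68.47 F3473
G1 X38.54 Y62.34 F3473
G1 X38.15 Y54.07 F3473
G1 X32.02 Y48.50 F3473
G1 X23.75 Y48.89 F3473
G1 X18.18 Y55.02 F3473
G1 X18.57 Y63.29 F3473
G1 X24.70 Y68.86 F3473
G0 X18.49 Y97.25
M4 S625
G1 X21.89 Y95.10 F1831
G1 X26.78 Y89.23 F1831
G1 X32.79 Y81.26 F1831
G1 X39.52 Y72.81 F1831
G1 X46.59 Y65.51 F1831
G1 X53.61 Y61.00 F1831
G1 X60.19 Y60.89 F1831
G1 X65.96 Y66.81 F1831
M5
G0 X0.00 Y0.00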